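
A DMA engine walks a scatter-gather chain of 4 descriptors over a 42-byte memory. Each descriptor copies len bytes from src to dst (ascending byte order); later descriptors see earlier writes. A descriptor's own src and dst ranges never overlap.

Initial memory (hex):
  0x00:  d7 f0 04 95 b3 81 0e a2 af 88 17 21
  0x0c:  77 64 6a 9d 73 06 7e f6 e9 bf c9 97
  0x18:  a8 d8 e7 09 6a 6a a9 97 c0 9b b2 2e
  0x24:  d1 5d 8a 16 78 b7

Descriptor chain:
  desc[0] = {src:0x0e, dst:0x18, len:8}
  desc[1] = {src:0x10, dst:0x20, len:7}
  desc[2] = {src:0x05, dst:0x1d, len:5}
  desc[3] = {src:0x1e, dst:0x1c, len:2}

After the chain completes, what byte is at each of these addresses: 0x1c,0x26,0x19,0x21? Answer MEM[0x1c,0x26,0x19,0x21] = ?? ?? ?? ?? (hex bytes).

  after D0: wrote 8B at 0x18 = 6a9d73067ef6e9bf
  after D1: wrote 7B at 0x20 = 73067ef6e9bfc9
  after D2: wrote 5B at 0x1d = 810ea2af88
  after D3: wrote 2B at 0x1c = 0ea2
query mem[0x1c]=0x0e, mem[0x26]=0xc9, mem[0x19]=0x9d, mem[0x21]=0x88

MEM[0x1c,0x26,0x19,0x21] = 0e c9 9d 88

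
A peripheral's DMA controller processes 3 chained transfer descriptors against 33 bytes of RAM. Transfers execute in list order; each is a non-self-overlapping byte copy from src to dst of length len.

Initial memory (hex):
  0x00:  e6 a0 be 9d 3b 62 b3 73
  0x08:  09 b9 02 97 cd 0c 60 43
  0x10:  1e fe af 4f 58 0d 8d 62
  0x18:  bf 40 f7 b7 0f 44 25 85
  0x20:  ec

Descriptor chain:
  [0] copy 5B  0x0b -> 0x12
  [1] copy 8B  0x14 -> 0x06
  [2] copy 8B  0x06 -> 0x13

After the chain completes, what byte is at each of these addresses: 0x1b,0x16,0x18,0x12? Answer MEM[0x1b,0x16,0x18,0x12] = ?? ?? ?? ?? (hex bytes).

#0 dst[0x12+5] := {0x97,0xcd,0x0c,0x60,0x43}
#1 dst[0x06+8] := {0x0c,0x60,0x43,0x62,0xbf,0x40,0xf7,0xb7}
#2 dst[0x13+8] := {0x0c,0x60,0x43,0x62,0xbf,0x40,0xf7,0xb7}
query mem[0x1b]=0xb7, mem[0x16]=0x62, mem[0x18]=0x40, mem[0x12]=0x97

MEM[0x1b,0x16,0x18,0x12] = b7 62 40 97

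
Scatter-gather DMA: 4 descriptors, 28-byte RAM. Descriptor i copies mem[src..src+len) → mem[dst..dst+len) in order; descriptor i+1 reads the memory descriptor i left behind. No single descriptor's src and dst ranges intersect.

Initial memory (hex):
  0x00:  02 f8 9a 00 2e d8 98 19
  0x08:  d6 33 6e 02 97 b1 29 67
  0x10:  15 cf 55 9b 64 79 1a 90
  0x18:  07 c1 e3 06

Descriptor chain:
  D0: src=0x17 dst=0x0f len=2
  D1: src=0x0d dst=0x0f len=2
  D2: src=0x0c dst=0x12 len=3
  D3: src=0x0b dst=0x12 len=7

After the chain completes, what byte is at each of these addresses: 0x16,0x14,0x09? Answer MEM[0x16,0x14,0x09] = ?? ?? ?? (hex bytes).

MEM[0x16,0x14,0x09] = b1 b1 33

D0: mem[0x0f..0x10] <- [90 07]
D1: mem[0x0f..0x10] <- [b1 29]
D2: mem[0x12..0x14] <- [97 b1 29]
D3: mem[0x12..0x18] <- [02 97 b1 29 b1 29 cf]
query mem[0x16]=0xb1, mem[0x14]=0xb1, mem[0x09]=0x33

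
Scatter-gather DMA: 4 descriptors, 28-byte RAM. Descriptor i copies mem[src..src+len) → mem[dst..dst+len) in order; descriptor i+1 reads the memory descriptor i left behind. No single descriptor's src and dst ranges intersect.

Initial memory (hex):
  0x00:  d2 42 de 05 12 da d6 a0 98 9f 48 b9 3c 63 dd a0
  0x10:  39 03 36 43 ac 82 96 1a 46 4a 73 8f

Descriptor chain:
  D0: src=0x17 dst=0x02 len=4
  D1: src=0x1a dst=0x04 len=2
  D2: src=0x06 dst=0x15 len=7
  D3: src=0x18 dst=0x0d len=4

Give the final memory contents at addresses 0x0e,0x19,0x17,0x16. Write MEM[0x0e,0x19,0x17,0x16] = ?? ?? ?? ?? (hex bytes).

MEM[0x0e,0x19,0x17,0x16] = 48 48 98 a0

  after D0: wrote 4B at 0x02 = 1a464a73
  after D1: wrote 2B at 0x04 = 738f
  after D2: wrote 7B at 0x15 = d6a0989f48b93c
  after D3: wrote 4B at 0x0d = 9f48b93c
query mem[0x0e]=0x48, mem[0x19]=0x48, mem[0x17]=0x98, mem[0x16]=0xa0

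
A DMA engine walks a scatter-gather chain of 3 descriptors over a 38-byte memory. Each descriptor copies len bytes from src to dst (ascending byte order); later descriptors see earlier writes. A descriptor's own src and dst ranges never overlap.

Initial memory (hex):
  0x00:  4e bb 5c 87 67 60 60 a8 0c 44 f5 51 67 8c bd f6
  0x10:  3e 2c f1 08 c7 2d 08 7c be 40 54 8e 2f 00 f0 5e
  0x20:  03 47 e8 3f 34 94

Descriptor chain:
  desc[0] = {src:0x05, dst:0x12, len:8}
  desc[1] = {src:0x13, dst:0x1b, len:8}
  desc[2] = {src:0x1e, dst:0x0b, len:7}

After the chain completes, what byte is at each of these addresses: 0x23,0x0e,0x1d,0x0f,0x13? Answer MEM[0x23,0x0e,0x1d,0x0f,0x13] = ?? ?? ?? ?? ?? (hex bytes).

MEM[0x23,0x0e,0x1d,0x0f,0x13] = 3f 67 0c 54 60

  after D0: wrote 8B at 0x12 = 6060a80c44f55167
  after D1: wrote 8B at 0x1b = 60a80c44f5516754
  after D2: wrote 7B at 0x0b = 44f55167543f34
query mem[0x23]=0x3f, mem[0x0e]=0x67, mem[0x1d]=0x0c, mem[0x0f]=0x54, mem[0x13]=0x60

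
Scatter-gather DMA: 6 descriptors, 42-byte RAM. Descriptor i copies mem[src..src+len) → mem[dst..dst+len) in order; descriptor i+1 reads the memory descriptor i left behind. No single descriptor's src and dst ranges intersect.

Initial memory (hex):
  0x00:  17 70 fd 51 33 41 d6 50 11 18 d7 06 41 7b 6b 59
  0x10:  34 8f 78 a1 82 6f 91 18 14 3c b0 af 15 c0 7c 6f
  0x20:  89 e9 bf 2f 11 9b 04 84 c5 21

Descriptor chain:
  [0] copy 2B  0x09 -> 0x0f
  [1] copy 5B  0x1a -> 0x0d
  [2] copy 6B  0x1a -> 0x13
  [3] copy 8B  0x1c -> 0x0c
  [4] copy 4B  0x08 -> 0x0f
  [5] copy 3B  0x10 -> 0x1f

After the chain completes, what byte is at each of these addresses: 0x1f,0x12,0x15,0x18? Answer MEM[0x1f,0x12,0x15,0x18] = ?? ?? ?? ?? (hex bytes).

D0: mem[0x0f..0x10] <- [18 d7]
D1: mem[0x0d..0x11] <- [b0 af 15 c0 7c]
D2: mem[0x13..0x18] <- [b0 af 15 c0 7c 6f]
D3: mem[0x0c..0x13] <- [15 c0 7c 6f 89 e9 bf 2f]
D4: mem[0x0f..0x12] <- [11 18 d7 06]
D5: mem[0x1f..0x21] <- [18 d7 06]
query mem[0x1f]=0x18, mem[0x12]=0x06, mem[0x15]=0x15, mem[0x18]=0x6f

MEM[0x1f,0x12,0x15,0x18] = 18 06 15 6f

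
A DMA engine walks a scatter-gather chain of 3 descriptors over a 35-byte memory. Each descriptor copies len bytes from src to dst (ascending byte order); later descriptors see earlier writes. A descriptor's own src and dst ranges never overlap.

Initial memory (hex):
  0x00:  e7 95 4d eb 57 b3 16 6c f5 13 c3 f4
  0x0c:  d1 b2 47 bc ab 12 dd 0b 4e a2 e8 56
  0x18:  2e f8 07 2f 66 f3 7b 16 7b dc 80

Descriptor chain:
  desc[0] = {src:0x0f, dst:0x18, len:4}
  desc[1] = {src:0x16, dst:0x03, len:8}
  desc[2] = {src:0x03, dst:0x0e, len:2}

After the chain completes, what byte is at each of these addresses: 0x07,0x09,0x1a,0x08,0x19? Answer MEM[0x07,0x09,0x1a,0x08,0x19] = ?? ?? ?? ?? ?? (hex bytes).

#0 dst[0x18+4] := {0xbc,0xab,0x12,0xdd}
#1 dst[0x03+8] := {0xe8,0x56,0xbc,0xab,0x12,0xdd,0x66,0xf3}
#2 dst[0x0e+2] := {0xe8,0x56}
query mem[0x07]=0x12, mem[0x09]=0x66, mem[0x1a]=0x12, mem[0x08]=0xdd, mem[0x19]=0xab

MEM[0x07,0x09,0x1a,0x08,0x19] = 12 66 12 dd ab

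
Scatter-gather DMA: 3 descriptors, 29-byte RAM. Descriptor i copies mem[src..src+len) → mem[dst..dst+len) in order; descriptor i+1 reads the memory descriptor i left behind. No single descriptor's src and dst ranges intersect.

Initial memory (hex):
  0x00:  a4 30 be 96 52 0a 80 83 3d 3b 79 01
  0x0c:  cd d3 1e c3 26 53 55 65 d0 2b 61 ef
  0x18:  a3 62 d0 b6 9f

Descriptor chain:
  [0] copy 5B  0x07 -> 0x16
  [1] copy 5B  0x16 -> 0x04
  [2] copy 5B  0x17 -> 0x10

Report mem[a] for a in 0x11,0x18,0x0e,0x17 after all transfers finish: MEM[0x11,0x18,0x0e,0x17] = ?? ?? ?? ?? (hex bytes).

D0: mem[0x16..0x1a] <- [83 3d 3b 79 01]
D1: mem[0x04..0x08] <- [83 3d 3b 79 01]
D2: mem[0x10..0x14] <- [3d 3b 79 01 b6]
query mem[0x11]=0x3b, mem[0x18]=0x3b, mem[0x0e]=0x1e, mem[0x17]=0x3d

MEM[0x11,0x18,0x0e,0x17] = 3b 3b 1e 3d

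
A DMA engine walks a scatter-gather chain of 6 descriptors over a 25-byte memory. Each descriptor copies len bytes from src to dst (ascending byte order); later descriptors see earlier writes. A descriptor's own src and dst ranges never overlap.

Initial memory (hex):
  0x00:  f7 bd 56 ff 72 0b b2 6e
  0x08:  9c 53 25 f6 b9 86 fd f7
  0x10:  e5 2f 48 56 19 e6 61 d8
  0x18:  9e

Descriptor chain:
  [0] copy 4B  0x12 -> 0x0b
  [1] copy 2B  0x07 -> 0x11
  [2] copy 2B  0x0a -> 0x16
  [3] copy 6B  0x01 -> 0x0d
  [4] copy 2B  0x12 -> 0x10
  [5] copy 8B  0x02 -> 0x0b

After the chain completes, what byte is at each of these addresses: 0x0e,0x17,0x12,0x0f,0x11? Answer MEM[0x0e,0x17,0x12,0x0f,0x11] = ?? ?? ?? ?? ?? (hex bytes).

MEM[0x0e,0x17,0x12,0x0f,0x11] = 0b 48 53 b2 9c

#0 dst[0x0b+4] := {0x48,0x56,0x19,0xe6}
#1 dst[0x11+2] := {0x6e,0x9c}
#2 dst[0x16+2] := {0x25,0x48}
#3 dst[0x0d+6] := {0xbd,0x56,0xff,0x72,0x0b,0xb2}
#4 dst[0x10+2] := {0xb2,0x56}
#5 dst[0x0b+8] := {0x56,0xff,0x72,0x0b,0xb2,0x6e,0x9c,0x53}
query mem[0x0e]=0x0b, mem[0x17]=0x48, mem[0x12]=0x53, mem[0x0f]=0xb2, mem[0x11]=0x9c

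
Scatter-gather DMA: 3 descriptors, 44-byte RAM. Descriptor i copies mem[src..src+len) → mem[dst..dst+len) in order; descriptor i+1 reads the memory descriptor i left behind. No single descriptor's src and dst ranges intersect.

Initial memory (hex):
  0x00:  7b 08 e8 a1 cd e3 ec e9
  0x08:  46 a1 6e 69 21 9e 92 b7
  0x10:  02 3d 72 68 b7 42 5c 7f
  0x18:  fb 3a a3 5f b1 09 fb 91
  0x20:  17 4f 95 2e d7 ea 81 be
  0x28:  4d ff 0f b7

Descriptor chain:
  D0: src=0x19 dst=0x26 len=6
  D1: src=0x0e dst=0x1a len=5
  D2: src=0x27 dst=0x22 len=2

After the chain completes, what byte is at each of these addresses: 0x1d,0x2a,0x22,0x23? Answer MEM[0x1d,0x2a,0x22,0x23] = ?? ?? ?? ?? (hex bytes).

D0: mem[0x26..0x2b] <- [3a a3 5f b1 09 fb]
D1: mem[0x1a..0x1e] <- [92 b7 02 3d 72]
D2: mem[0x22..0x23] <- [a3 5f]
query mem[0x1d]=0x3d, mem[0x2a]=0x09, mem[0x22]=0xa3, mem[0x23]=0x5f

MEM[0x1d,0x2a,0x22,0x23] = 3d 09 a3 5f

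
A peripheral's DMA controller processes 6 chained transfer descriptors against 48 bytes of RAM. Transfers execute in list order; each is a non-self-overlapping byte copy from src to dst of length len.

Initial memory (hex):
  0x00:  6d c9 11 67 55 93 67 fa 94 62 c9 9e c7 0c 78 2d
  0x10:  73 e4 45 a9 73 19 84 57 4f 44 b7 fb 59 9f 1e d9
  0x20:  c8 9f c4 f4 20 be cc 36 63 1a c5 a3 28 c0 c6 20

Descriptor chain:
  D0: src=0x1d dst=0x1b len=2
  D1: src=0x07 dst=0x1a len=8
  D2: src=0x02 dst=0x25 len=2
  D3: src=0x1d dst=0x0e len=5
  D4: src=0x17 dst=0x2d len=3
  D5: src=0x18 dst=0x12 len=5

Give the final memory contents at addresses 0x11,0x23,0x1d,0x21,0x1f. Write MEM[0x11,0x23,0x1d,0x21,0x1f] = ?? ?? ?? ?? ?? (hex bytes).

  after D0: wrote 2B at 0x1b = 9f1e
  after D1: wrote 8B at 0x1a = fa9462c99ec70c78
  after D2: wrote 2B at 0x25 = 1167
  after D3: wrote 5B at 0x0e = c99ec70c78
  after D4: wrote 3B at 0x2d = 574f44
  after D5: wrote 5B at 0x12 = 4f44fa9462
query mem[0x11]=0x0c, mem[0x23]=0xf4, mem[0x1d]=0xc9, mem[0x21]=0x78, mem[0x1f]=0xc7

MEM[0x11,0x23,0x1d,0x21,0x1f] = 0c f4 c9 78 c7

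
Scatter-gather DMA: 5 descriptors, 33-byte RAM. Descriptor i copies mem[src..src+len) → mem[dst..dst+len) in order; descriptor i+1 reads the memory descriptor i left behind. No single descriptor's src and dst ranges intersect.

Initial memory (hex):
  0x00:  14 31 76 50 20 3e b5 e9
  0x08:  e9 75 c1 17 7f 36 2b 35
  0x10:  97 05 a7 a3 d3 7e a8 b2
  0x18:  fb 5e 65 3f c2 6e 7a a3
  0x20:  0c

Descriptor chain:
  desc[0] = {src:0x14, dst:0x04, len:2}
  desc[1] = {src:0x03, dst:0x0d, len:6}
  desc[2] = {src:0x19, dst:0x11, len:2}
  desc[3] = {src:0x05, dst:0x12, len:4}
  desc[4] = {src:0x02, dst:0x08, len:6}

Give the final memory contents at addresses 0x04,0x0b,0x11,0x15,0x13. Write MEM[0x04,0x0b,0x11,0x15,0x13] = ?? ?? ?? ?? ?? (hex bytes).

MEM[0x04,0x0b,0x11,0x15,0x13] = d3 7e 5e e9 b5

#0 dst[0x04+2] := {0xd3,0x7e}
#1 dst[0x0d+6] := {0x50,0xd3,0x7e,0xb5,0xe9,0xe9}
#2 dst[0x11+2] := {0x5e,0x65}
#3 dst[0x12+4] := {0x7e,0xb5,0xe9,0xe9}
#4 dst[0x08+6] := {0x76,0x50,0xd3,0x7e,0xb5,0xe9}
query mem[0x04]=0xd3, mem[0x0b]=0x7e, mem[0x11]=0x5e, mem[0x15]=0xe9, mem[0x13]=0xb5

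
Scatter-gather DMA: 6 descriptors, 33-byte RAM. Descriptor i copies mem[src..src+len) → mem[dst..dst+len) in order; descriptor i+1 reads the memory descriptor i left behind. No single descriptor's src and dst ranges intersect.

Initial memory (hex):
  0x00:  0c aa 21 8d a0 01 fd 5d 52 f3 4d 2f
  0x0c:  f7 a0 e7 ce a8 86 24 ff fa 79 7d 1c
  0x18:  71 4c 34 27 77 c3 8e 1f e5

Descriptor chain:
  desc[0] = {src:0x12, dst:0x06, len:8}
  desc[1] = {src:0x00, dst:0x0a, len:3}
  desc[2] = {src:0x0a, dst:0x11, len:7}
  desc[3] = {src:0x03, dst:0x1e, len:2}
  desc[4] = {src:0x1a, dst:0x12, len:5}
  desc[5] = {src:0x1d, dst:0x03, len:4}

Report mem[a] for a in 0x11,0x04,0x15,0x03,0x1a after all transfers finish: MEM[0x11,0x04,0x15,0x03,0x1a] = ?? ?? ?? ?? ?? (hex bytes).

D0: mem[0x06..0x0d] <- [24 ff fa 79 7d 1c 71 4c]
D1: mem[0x0a..0x0c] <- [0c aa 21]
D2: mem[0x11..0x17] <- [0c aa 21 4c e7 ce a8]
D3: mem[0x1e..0x1f] <- [8d a0]
D4: mem[0x12..0x16] <- [34 27 77 c3 8d]
D5: mem[0x03..0x06] <- [c3 8d a0 e5]
query mem[0x11]=0x0c, mem[0x04]=0x8d, mem[0x15]=0xc3, mem[0x03]=0xc3, mem[0x1a]=0x34

MEM[0x11,0x04,0x15,0x03,0x1a] = 0c 8d c3 c3 34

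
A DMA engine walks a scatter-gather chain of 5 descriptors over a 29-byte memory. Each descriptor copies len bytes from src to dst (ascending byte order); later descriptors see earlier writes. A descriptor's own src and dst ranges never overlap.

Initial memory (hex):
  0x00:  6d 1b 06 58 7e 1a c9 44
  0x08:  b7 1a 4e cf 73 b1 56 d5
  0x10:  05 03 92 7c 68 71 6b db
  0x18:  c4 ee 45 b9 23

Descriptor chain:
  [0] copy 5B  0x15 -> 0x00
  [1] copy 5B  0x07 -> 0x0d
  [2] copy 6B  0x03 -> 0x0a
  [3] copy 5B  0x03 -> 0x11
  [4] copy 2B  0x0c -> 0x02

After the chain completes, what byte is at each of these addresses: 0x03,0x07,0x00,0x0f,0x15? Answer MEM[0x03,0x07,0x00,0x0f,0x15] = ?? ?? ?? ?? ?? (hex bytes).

MEM[0x03,0x07,0x00,0x0f,0x15] = c9 44 71 b7 44

[0] 0x15->0x00 len=5 : 71 6b db c4 ee
[1] 0x07->0x0d len=5 : 44 b7 1a 4e cf
[2] 0x03->0x0a len=6 : c4 ee 1a c9 44 b7
[3] 0x03->0x11 len=5 : c4 ee 1a c9 44
[4] 0x0c->0x02 len=2 : 1a c9
query mem[0x03]=0xc9, mem[0x07]=0x44, mem[0x00]=0x71, mem[0x0f]=0xb7, mem[0x15]=0x44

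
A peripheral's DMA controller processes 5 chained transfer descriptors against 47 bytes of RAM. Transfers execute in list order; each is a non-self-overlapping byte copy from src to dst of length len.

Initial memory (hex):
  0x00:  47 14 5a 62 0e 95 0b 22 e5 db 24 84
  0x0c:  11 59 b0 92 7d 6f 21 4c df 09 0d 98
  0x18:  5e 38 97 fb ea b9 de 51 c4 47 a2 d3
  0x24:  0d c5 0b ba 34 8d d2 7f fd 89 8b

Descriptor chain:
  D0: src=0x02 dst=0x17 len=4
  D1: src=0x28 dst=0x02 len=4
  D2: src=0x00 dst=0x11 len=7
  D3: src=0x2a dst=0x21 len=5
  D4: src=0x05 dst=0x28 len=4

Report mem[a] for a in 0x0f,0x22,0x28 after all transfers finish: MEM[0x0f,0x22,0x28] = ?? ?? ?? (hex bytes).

#0 dst[0x17+4] := {0x5a,0x62,0x0e,0x95}
#1 dst[0x02+4] := {0x34,0x8d,0xd2,0x7f}
#2 dst[0x11+7] := {0x47,0x14,0x34,0x8d,0xd2,0x7f,0x0b}
#3 dst[0x21+5] := {0xd2,0x7f,0xfd,0x89,0x8b}
#4 dst[0x28+4] := {0x7f,0x0b,0x22,0xe5}
query mem[0x0f]=0x92, mem[0x22]=0x7f, mem[0x28]=0x7f

MEM[0x0f,0x22,0x28] = 92 7f 7f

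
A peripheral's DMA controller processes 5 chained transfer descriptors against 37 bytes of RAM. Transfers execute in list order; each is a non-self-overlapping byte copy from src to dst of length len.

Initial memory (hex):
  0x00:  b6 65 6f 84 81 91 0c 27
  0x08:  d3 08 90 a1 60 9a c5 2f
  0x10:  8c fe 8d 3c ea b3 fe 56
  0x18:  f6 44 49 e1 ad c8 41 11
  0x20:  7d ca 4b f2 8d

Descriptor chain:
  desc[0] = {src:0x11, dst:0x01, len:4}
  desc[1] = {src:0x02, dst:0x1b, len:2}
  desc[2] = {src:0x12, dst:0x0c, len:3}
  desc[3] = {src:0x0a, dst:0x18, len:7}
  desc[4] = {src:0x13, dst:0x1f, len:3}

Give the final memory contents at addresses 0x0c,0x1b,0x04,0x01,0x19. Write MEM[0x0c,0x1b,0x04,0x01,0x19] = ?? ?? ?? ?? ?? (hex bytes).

[0] 0x11->0x01 len=4 : fe 8d 3c ea
[1] 0x02->0x1b len=2 : 8d 3c
[2] 0x12->0x0c len=3 : 8d 3c ea
[3] 0x0a->0x18 len=7 : 90 a1 8d 3c ea 2f 8c
[4] 0x13->0x1f len=3 : 3c ea b3
query mem[0x0c]=0x8d, mem[0x1b]=0x3c, mem[0x04]=0xea, mem[0x01]=0xfe, mem[0x19]=0xa1

MEM[0x0c,0x1b,0x04,0x01,0x19] = 8d 3c ea fe a1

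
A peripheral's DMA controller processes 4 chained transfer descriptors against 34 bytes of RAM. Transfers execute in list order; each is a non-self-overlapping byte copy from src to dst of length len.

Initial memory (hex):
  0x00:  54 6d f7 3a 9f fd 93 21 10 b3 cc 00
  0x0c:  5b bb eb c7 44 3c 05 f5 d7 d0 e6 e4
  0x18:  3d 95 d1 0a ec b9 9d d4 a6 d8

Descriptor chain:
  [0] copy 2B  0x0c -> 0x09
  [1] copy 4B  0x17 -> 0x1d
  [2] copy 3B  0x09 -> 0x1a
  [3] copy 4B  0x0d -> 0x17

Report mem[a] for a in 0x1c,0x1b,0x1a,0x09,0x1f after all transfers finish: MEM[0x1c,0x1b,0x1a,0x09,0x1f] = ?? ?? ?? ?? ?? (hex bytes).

MEM[0x1c,0x1b,0x1a,0x09,0x1f] = 00 bb 44 5b 95

D0: mem[0x09..0x0a] <- [5b bb]
D1: mem[0x1d..0x20] <- [e4 3d 95 d1]
D2: mem[0x1a..0x1c] <- [5b bb 00]
D3: mem[0x17..0x1a] <- [bb eb c7 44]
query mem[0x1c]=0x00, mem[0x1b]=0xbb, mem[0x1a]=0x44, mem[0x09]=0x5b, mem[0x1f]=0x95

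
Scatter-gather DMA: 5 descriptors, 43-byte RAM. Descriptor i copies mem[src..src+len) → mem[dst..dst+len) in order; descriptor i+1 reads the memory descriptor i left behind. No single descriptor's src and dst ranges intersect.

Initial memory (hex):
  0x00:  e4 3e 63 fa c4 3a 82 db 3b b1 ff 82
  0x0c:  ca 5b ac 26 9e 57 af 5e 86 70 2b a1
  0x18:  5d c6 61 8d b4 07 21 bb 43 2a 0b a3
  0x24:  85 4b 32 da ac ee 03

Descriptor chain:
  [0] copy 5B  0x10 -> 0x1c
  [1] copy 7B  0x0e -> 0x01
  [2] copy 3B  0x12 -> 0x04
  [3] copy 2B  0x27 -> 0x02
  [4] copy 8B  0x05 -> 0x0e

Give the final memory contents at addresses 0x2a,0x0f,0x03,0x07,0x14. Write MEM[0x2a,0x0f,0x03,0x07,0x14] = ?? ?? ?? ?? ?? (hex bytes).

MEM[0x2a,0x0f,0x03,0x07,0x14] = 03 86 ac 86 82

D0: mem[0x1c..0x20] <- [9e 57 af 5e 86]
D1: mem[0x01..0x07] <- [ac 26 9e 57 af 5e 86]
D2: mem[0x04..0x06] <- [af 5e 86]
D3: mem[0x02..0x03] <- [da ac]
D4: mem[0x0e..0x15] <- [5e 86 86 3b b1 ff 82 ca]
query mem[0x2a]=0x03, mem[0x0f]=0x86, mem[0x03]=0xac, mem[0x07]=0x86, mem[0x14]=0x82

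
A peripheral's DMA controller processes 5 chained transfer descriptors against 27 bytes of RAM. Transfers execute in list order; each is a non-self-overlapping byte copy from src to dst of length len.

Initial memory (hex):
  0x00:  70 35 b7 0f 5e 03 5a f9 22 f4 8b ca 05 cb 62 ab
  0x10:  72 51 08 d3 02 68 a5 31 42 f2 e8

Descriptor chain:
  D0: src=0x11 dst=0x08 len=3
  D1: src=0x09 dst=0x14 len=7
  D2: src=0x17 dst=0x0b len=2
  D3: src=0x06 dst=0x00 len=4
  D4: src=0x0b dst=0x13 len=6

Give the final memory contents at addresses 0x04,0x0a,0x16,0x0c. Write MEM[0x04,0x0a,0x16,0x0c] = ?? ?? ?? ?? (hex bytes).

D0: mem[0x08..0x0a] <- [51 08 d3]
D1: mem[0x14..0x1a] <- [08 d3 ca 05 cb 62 ab]
D2: mem[0x0b..0x0c] <- [05 cb]
D3: mem[0x00..0x03] <- [5a f9 51 08]
D4: mem[0x13..0x18] <- [05 cb cb 62 ab 72]
query mem[0x04]=0x5e, mem[0x0a]=0xd3, mem[0x16]=0x62, mem[0x0c]=0xcb

MEM[0x04,0x0a,0x16,0x0c] = 5e d3 62 cb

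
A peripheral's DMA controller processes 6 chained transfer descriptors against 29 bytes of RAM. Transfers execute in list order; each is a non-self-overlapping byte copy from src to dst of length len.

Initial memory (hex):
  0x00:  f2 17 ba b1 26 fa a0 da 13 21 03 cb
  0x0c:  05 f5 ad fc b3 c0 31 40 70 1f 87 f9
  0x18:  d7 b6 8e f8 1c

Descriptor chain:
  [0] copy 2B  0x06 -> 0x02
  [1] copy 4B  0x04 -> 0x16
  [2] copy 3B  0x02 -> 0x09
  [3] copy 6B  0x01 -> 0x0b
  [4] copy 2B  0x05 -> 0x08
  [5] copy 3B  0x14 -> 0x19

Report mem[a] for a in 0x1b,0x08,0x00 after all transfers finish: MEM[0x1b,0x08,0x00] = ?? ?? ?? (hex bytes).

  after D0: wrote 2B at 0x02 = a0da
  after D1: wrote 4B at 0x16 = 26faa0da
  after D2: wrote 3B at 0x09 = a0da26
  after D3: wrote 6B at 0x0b = 17a0da26faa0
  after D4: wrote 2B at 0x08 = faa0
  after D5: wrote 3B at 0x19 = 701f26
query mem[0x1b]=0x26, mem[0x08]=0xfa, mem[0x00]=0xf2

MEM[0x1b,0x08,0x00] = 26 fa f2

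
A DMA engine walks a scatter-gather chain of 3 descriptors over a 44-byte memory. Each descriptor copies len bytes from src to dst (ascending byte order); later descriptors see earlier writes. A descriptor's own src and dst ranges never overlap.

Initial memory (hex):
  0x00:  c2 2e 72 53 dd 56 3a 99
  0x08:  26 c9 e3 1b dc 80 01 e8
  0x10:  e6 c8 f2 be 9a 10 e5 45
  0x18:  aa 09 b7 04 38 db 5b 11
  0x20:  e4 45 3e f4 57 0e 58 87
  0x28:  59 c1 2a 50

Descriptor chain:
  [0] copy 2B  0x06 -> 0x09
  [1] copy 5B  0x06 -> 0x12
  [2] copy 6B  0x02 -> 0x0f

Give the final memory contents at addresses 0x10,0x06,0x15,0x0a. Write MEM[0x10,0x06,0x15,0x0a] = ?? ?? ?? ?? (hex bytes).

D0: mem[0x09..0x0a] <- [3a 99]
D1: mem[0x12..0x16] <- [3a 99 26 3a 99]
D2: mem[0x0f..0x14] <- [72 53 dd 56 3a 99]
query mem[0x10]=0x53, mem[0x06]=0x3a, mem[0x15]=0x3a, mem[0x0a]=0x99

MEM[0x10,0x06,0x15,0x0a] = 53 3a 3a 99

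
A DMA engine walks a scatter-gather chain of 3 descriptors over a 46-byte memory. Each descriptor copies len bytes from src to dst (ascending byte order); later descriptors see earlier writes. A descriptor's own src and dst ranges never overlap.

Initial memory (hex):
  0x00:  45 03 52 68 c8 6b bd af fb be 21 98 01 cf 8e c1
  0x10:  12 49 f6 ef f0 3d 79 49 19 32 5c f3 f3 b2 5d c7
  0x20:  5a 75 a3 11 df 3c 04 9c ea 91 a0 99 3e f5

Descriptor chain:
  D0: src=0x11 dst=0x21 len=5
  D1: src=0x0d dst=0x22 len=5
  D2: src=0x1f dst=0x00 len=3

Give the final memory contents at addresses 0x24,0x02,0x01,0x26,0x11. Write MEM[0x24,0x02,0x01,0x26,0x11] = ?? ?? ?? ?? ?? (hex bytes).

MEM[0x24,0x02,0x01,0x26,0x11] = c1 49 5a 49 49

D0: mem[0x21..0x25] <- [49 f6 ef f0 3d]
D1: mem[0x22..0x26] <- [cf 8e c1 12 49]
D2: mem[0x00..0x02] <- [c7 5a 49]
query mem[0x24]=0xc1, mem[0x02]=0x49, mem[0x01]=0x5a, mem[0x26]=0x49, mem[0x11]=0x49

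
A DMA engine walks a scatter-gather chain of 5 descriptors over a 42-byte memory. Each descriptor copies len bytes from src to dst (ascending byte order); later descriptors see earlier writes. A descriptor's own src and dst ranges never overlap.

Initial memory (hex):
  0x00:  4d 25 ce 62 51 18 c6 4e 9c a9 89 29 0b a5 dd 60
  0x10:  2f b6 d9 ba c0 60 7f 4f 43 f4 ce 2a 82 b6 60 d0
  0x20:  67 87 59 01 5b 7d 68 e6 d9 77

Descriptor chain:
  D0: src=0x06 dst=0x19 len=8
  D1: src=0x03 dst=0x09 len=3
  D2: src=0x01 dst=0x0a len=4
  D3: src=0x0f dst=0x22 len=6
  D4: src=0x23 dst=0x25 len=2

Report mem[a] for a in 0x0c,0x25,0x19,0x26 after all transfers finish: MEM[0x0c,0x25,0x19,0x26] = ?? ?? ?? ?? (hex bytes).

#0 dst[0x19+8] := {0xc6,0x4e,0x9c,0xa9,0x89,0x29,0x0b,0xa5}
#1 dst[0x09+3] := {0x62,0x51,0x18}
#2 dst[0x0a+4] := {0x25,0xce,0x62,0x51}
#3 dst[0x22+6] := {0x60,0x2f,0xb6,0xd9,0xba,0xc0}
#4 dst[0x25+2] := {0x2f,0xb6}
query mem[0x0c]=0x62, mem[0x25]=0x2f, mem[0x19]=0xc6, mem[0x26]=0xb6

MEM[0x0c,0x25,0x19,0x26] = 62 2f c6 b6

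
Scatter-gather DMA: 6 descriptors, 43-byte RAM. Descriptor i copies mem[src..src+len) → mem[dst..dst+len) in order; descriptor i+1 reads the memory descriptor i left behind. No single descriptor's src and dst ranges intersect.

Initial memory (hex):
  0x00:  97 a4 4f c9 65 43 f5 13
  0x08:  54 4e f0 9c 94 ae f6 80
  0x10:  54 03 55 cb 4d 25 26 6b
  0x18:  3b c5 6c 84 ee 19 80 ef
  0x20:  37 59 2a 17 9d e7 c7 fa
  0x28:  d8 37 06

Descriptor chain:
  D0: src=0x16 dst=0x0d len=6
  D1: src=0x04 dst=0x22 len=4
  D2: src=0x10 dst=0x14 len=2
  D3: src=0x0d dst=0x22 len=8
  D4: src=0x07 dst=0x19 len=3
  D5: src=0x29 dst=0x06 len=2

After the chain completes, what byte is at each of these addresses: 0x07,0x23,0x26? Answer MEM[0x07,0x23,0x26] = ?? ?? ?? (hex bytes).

  after D0: wrote 6B at 0x0d = 266b3bc56c84
  after D1: wrote 4B at 0x22 = 6543f513
  after D2: wrote 2B at 0x14 = c56c
  after D3: wrote 8B at 0x22 = 266b3bc56c84cbc5
  after D4: wrote 3B at 0x19 = 13544e
  after D5: wrote 2B at 0x06 = c506
query mem[0x07]=0x06, mem[0x23]=0x6b, mem[0x26]=0x6c

MEM[0x07,0x23,0x26] = 06 6b 6c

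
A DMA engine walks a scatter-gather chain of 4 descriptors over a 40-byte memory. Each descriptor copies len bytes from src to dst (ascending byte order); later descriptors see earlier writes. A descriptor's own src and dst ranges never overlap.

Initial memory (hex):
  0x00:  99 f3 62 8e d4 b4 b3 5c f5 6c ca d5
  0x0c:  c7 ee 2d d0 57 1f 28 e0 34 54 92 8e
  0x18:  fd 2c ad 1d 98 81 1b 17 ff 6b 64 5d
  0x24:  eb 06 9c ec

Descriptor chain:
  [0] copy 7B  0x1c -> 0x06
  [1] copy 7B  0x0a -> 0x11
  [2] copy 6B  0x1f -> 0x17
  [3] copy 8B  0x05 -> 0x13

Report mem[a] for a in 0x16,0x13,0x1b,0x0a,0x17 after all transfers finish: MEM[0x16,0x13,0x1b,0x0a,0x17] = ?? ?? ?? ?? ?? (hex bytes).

MEM[0x16,0x13,0x1b,0x0a,0x17] = 1b b4 5d ff 17

D0: mem[0x06..0x0c] <- [98 81 1b 17 ff 6b 64]
D1: mem[0x11..0x17] <- [ff 6b 64 ee 2d d0 57]
D2: mem[0x17..0x1c] <- [17 ff 6b 64 5d eb]
D3: mem[0x13..0x1a] <- [b4 98 81 1b 17 ff 6b 64]
query mem[0x16]=0x1b, mem[0x13]=0xb4, mem[0x1b]=0x5d, mem[0x0a]=0xff, mem[0x17]=0x17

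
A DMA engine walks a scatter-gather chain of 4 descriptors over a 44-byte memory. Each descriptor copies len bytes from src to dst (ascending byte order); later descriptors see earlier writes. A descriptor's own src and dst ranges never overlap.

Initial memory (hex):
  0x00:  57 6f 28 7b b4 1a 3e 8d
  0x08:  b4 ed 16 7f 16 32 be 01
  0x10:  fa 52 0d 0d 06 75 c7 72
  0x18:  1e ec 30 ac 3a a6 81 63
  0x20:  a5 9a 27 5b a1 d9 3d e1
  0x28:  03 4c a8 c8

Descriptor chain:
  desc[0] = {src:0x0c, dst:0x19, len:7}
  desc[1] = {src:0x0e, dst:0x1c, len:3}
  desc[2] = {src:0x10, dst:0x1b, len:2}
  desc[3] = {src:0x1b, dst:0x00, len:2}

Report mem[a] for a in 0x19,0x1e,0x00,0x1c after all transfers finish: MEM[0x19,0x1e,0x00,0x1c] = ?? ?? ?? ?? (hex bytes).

#0 dst[0x19+7] := {0x16,0x32,0xbe,0x01,0xfa,0x52,0x0d}
#1 dst[0x1c+3] := {0xbe,0x01,0xfa}
#2 dst[0x1b+2] := {0xfa,0x52}
#3 dst[0x00+2] := {0xfa,0x52}
query mem[0x19]=0x16, mem[0x1e]=0xfa, mem[0x00]=0xfa, mem[0x1c]=0x52

MEM[0x19,0x1e,0x00,0x1c] = 16 fa fa 52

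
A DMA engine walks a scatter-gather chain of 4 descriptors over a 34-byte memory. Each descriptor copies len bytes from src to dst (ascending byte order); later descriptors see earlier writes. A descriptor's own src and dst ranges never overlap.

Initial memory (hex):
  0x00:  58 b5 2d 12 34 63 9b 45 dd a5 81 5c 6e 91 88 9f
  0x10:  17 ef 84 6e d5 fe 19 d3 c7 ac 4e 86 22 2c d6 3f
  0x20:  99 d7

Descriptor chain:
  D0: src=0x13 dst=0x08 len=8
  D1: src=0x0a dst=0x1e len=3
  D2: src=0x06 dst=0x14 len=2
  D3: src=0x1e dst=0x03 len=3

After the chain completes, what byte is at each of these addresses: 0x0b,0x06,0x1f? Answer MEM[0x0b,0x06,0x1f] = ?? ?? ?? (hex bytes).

MEM[0x0b,0x06,0x1f] = 19 9b 19

  after D0: wrote 8B at 0x08 = 6ed5fe19d3c7ac4e
  after D1: wrote 3B at 0x1e = fe19d3
  after D2: wrote 2B at 0x14 = 9b45
  after D3: wrote 3B at 0x03 = fe19d3
query mem[0x0b]=0x19, mem[0x06]=0x9b, mem[0x1f]=0x19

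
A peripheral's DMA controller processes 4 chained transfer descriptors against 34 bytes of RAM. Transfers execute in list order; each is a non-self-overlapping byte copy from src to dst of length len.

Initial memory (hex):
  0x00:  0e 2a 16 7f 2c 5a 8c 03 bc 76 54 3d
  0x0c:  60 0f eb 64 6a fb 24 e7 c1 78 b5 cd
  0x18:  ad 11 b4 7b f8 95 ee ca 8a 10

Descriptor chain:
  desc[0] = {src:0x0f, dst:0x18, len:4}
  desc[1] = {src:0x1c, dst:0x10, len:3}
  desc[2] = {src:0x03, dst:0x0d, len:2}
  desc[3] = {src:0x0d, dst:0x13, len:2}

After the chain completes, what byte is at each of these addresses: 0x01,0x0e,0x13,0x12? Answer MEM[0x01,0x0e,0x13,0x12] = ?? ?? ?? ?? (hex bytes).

#0 dst[0x18+4] := {0x64,0x6a,0xfb,0x24}
#1 dst[0x10+3] := {0xf8,0x95,0xee}
#2 dst[0x0d+2] := {0x7f,0x2c}
#3 dst[0x13+2] := {0x7f,0x2c}
query mem[0x01]=0x2a, mem[0x0e]=0x2c, mem[0x13]=0x7f, mem[0x12]=0xee

MEM[0x01,0x0e,0x13,0x12] = 2a 2c 7f ee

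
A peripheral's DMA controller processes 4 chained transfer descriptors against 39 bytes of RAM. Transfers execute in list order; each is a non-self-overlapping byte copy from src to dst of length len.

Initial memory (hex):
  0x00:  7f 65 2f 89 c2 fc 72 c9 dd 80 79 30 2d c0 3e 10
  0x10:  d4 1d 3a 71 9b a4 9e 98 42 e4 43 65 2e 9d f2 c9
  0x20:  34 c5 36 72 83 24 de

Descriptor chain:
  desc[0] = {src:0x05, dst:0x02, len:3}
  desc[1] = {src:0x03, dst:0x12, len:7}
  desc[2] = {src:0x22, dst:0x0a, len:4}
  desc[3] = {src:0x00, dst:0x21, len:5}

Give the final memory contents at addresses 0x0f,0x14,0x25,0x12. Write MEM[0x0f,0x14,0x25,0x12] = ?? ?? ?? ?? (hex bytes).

MEM[0x0f,0x14,0x25,0x12] = 10 fc c9 72

  after D0: wrote 3B at 0x02 = fc72c9
  after D1: wrote 7B at 0x12 = 72c9fc72c9dd80
  after D2: wrote 4B at 0x0a = 36728324
  after D3: wrote 5B at 0x21 = 7f65fc72c9
query mem[0x0f]=0x10, mem[0x14]=0xfc, mem[0x25]=0xc9, mem[0x12]=0x72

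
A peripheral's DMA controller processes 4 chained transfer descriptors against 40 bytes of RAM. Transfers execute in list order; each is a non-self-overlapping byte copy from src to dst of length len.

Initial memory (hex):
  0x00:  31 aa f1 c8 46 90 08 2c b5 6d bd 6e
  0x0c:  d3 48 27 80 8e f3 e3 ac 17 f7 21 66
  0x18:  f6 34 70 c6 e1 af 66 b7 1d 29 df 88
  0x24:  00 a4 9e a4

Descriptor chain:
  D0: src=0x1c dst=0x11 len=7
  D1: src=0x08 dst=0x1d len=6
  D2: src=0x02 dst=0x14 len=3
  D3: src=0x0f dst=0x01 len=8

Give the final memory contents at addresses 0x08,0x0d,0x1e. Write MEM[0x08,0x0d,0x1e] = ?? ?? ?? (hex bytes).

MEM[0x08,0x0d,0x1e] = 46 48 6d

D0: mem[0x11..0x17] <- [e1 af 66 b7 1d 29 df]
D1: mem[0x1d..0x22] <- [b5 6d bd 6e d3 48]
D2: mem[0x14..0x16] <- [f1 c8 46]
D3: mem[0x01..0x08] <- [80 8e e1 af 66 f1 c8 46]
query mem[0x08]=0x46, mem[0x0d]=0x48, mem[0x1e]=0x6d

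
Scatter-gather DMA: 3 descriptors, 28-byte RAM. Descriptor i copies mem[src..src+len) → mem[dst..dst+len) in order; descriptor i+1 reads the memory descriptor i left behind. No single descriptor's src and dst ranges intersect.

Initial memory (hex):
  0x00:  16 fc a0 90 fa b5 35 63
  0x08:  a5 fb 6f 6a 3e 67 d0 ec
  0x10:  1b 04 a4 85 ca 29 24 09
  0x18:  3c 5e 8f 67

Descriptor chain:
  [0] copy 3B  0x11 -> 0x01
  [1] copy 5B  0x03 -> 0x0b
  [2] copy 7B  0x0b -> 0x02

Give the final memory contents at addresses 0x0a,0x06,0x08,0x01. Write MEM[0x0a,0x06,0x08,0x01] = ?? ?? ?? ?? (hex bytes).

MEM[0x0a,0x06,0x08,0x01] = 6f 63 04 04

[0] 0x11->0x01 len=3 : 04 a4 85
[1] 0x03->0x0b len=5 : 85 fa b5 35 63
[2] 0x0b->0x02 len=7 : 85 fa b5 35 63 1b 04
query mem[0x0a]=0x6f, mem[0x06]=0x63, mem[0x08]=0x04, mem[0x01]=0x04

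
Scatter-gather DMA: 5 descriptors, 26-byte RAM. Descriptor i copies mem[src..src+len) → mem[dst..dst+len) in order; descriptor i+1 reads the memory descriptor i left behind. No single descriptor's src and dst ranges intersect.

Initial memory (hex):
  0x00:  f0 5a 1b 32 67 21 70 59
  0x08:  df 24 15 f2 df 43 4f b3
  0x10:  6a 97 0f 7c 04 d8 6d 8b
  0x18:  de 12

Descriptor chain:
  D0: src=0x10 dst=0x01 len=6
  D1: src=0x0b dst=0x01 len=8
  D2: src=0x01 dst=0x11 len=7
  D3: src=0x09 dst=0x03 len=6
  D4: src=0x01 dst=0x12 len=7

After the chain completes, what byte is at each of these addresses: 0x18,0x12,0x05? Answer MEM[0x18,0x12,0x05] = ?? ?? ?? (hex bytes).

MEM[0x18,0x12,0x05] = 43 f2 f2

D0: mem[0x01..0x06] <- [6a 97 0f 7c 04 d8]
D1: mem[0x01..0x08] <- [f2 df 43 4f b3 6a 97 0f]
D2: mem[0x11..0x17] <- [f2 df 43 4f b3 6a 97]
D3: mem[0x03..0x08] <- [24 15 f2 df 43 4f]
D4: mem[0x12..0x18] <- [f2 df 24 15 f2 df 43]
query mem[0x18]=0x43, mem[0x12]=0xf2, mem[0x05]=0xf2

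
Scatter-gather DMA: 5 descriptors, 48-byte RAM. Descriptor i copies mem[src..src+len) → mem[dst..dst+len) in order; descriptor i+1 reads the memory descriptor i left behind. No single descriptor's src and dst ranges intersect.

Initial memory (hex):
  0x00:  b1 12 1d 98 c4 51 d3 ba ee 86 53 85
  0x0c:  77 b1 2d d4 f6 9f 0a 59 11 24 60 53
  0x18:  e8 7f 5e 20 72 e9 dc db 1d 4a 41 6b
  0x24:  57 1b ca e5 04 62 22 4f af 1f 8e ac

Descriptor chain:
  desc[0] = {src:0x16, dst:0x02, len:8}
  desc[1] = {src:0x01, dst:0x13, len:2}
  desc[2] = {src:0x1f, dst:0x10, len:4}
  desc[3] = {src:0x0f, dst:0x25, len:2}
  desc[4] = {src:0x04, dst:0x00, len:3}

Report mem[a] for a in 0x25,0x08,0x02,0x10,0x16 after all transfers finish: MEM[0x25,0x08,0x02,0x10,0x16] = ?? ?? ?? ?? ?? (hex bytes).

MEM[0x25,0x08,0x02,0x10,0x16] = d4 72 5e db 60

D0: mem[0x02..0x09] <- [60 53 e8 7f 5e 20 72 e9]
D1: mem[0x13..0x14] <- [12 60]
D2: mem[0x10..0x13] <- [db 1d 4a 41]
D3: mem[0x25..0x26] <- [d4 db]
D4: mem[0x00..0x02] <- [e8 7f 5e]
query mem[0x25]=0xd4, mem[0x08]=0x72, mem[0x02]=0x5e, mem[0x10]=0xdb, mem[0x16]=0x60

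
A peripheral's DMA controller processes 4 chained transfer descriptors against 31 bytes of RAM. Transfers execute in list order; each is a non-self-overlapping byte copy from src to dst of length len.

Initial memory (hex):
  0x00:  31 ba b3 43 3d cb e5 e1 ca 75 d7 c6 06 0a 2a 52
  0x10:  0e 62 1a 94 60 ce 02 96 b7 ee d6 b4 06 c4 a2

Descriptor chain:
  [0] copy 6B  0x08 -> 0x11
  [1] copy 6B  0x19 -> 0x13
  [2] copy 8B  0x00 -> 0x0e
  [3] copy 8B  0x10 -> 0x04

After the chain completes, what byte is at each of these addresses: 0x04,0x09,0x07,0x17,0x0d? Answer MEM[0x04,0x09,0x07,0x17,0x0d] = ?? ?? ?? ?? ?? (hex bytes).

#0 dst[0x11+6] := {0xca,0x75,0xd7,0xc6,0x06,0x0a}
#1 dst[0x13+6] := {0xee,0xd6,0xb4,0x06,0xc4,0xa2}
#2 dst[0x0e+8] := {0x31,0xba,0xb3,0x43,0x3d,0xcb,0xe5,0xe1}
#3 dst[0x04+8] := {0xb3,0x43,0x3d,0xcb,0xe5,0xe1,0x06,0xc4}
query mem[0x04]=0xb3, mem[0x09]=0xe1, mem[0x07]=0xcb, mem[0x17]=0xc4, mem[0x0d]=0x0a

MEM[0x04,0x09,0x07,0x17,0x0d] = b3 e1 cb c4 0a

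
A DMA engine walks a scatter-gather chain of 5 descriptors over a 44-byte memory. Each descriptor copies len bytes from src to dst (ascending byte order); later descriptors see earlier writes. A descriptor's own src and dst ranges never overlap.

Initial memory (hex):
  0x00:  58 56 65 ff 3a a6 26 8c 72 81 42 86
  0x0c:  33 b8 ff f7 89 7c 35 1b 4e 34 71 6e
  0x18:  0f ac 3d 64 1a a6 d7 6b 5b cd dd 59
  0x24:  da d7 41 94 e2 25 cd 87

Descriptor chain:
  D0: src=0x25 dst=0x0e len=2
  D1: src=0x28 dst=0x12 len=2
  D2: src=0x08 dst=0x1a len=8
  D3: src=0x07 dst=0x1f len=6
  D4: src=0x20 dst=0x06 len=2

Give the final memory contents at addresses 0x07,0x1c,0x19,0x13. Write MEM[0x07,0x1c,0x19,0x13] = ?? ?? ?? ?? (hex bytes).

MEM[0x07,0x1c,0x19,0x13] = 81 42 ac 25

#0 dst[0x0e+2] := {0xd7,0x41}
#1 dst[0x12+2] := {0xe2,0x25}
#2 dst[0x1a+8] := {0x72,0x81,0x42,0x86,0x33,0xb8,0xd7,0x41}
#3 dst[0x1f+6] := {0x8c,0x72,0x81,0x42,0x86,0x33}
#4 dst[0x06+2] := {0x72,0x81}
query mem[0x07]=0x81, mem[0x1c]=0x42, mem[0x19]=0xac, mem[0x13]=0x25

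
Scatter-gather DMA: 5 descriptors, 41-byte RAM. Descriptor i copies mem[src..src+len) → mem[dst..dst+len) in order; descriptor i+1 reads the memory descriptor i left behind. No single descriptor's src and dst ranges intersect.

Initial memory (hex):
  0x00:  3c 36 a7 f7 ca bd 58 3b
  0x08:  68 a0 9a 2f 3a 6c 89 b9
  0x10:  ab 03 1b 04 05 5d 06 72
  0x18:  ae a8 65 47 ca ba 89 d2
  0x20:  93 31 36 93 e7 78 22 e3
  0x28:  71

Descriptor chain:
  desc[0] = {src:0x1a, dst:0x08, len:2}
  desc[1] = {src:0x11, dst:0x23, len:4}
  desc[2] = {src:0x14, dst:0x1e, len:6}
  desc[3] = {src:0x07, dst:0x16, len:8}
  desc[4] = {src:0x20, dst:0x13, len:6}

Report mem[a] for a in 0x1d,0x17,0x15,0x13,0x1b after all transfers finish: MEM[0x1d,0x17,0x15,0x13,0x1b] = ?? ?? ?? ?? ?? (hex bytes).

  after D0: wrote 2B at 0x08 = 6547
  after D1: wrote 4B at 0x23 = 031b0405
  after D2: wrote 6B at 0x1e = 055d0672aea8
  after D3: wrote 8B at 0x16 = 3b65479a2f3a6c89
  after D4: wrote 6B at 0x13 = 0672aea81b04
query mem[0x1d]=0x89, mem[0x17]=0x1b, mem[0x15]=0xae, mem[0x13]=0x06, mem[0x1b]=0x3a

MEM[0x1d,0x17,0x15,0x13,0x1b] = 89 1b ae 06 3a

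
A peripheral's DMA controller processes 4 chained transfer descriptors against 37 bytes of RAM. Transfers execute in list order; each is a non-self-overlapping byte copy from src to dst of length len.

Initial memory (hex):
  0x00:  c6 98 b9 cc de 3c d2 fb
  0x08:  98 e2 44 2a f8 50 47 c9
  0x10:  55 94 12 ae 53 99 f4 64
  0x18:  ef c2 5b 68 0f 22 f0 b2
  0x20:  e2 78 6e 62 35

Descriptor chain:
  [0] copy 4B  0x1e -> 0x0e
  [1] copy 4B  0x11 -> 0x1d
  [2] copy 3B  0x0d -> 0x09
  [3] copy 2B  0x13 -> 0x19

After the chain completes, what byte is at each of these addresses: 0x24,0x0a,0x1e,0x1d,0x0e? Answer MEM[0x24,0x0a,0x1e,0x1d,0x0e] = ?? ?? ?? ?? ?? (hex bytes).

MEM[0x24,0x0a,0x1e,0x1d,0x0e] = 35 f0 12 78 f0

  after D0: wrote 4B at 0x0e = f0b2e278
  after D1: wrote 4B at 0x1d = 7812ae53
  after D2: wrote 3B at 0x09 = 50f0b2
  after D3: wrote 2B at 0x19 = ae53
query mem[0x24]=0x35, mem[0x0a]=0xf0, mem[0x1e]=0x12, mem[0x1d]=0x78, mem[0x0e]=0xf0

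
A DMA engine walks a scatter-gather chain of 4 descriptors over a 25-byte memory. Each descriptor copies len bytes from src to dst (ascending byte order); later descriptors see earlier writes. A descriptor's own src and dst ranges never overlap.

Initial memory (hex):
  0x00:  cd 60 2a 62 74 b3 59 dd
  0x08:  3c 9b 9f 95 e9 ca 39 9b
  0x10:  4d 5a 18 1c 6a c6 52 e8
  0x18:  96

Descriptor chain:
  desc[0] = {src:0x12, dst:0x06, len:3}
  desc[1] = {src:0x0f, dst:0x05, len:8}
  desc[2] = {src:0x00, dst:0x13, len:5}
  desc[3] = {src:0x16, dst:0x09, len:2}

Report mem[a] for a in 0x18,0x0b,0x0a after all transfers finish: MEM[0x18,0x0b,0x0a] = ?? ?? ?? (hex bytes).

#0 dst[0x06+3] := {0x18,0x1c,0x6a}
#1 dst[0x05+8] := {0x9b,0x4d,0x5a,0x18,0x1c,0x6a,0xc6,0x52}
#2 dst[0x13+5] := {0xcd,0x60,0x2a,0x62,0x74}
#3 dst[0x09+2] := {0x62,0x74}
query mem[0x18]=0x96, mem[0x0b]=0xc6, mem[0x0a]=0x74

MEM[0x18,0x0b,0x0a] = 96 c6 74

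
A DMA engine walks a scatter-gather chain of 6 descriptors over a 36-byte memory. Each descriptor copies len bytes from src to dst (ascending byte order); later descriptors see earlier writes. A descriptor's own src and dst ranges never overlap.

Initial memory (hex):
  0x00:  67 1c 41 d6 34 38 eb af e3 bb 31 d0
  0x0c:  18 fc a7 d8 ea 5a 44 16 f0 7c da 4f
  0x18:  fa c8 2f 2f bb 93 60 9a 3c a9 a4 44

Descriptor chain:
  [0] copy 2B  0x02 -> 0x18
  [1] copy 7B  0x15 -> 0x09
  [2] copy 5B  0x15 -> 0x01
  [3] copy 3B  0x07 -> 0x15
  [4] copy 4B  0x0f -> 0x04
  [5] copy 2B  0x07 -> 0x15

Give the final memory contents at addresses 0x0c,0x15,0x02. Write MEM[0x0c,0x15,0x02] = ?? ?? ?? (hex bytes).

#0 dst[0x18+2] := {0x41,0xd6}
#1 dst[0x09+7] := {0x7c,0xda,0x4f,0x41,0xd6,0x2f,0x2f}
#2 dst[0x01+5] := {0x7c,0xda,0x4f,0x41,0xd6}
#3 dst[0x15+3] := {0xaf,0xe3,0x7c}
#4 dst[0x04+4] := {0x2f,0xea,0x5a,0x44}
#5 dst[0x15+2] := {0x44,0xe3}
query mem[0x0c]=0x41, mem[0x15]=0x44, mem[0x02]=0xda

MEM[0x0c,0x15,0x02] = 41 44 da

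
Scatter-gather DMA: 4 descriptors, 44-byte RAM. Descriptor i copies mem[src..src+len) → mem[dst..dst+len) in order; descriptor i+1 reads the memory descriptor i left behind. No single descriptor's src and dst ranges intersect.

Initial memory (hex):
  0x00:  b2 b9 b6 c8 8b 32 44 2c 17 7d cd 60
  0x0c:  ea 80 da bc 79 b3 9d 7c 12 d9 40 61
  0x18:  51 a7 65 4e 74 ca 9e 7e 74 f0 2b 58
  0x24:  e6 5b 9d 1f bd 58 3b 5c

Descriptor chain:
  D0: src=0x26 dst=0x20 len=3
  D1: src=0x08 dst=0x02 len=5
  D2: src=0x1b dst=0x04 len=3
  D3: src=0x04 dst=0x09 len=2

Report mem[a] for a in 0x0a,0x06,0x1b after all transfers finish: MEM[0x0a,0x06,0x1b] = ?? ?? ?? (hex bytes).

#0 dst[0x20+3] := {0x9d,0x1f,0xbd}
#1 dst[0x02+5] := {0x17,0x7d,0xcd,0x60,0xea}
#2 dst[0x04+3] := {0x4e,0x74,0xca}
#3 dst[0x09+2] := {0x4e,0x74}
query mem[0x0a]=0x74, mem[0x06]=0xca, mem[0x1b]=0x4e

MEM[0x0a,0x06,0x1b] = 74 ca 4e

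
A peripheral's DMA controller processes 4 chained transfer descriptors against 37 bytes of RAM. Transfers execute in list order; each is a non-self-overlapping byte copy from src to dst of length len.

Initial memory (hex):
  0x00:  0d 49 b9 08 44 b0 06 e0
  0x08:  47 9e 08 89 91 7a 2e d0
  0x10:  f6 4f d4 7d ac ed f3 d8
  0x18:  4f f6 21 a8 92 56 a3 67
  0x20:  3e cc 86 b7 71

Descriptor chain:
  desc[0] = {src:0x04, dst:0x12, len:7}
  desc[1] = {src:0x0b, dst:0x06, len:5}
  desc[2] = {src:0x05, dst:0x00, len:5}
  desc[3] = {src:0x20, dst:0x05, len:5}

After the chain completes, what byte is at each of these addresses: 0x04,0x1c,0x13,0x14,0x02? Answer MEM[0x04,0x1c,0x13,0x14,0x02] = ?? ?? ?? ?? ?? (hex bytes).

#0 dst[0x12+7] := {0x44,0xb0,0x06,0xe0,0x47,0x9e,0x08}
#1 dst[0x06+5] := {0x89,0x91,0x7a,0x2e,0xd0}
#2 dst[0x00+5] := {0xb0,0x89,0x91,0x7a,0x2e}
#3 dst[0x05+5] := {0x3e,0xcc,0x86,0xb7,0x71}
query mem[0x04]=0x2e, mem[0x1c]=0x92, mem[0x13]=0xb0, mem[0x14]=0x06, mem[0x02]=0x91

MEM[0x04,0x1c,0x13,0x14,0x02] = 2e 92 b0 06 91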